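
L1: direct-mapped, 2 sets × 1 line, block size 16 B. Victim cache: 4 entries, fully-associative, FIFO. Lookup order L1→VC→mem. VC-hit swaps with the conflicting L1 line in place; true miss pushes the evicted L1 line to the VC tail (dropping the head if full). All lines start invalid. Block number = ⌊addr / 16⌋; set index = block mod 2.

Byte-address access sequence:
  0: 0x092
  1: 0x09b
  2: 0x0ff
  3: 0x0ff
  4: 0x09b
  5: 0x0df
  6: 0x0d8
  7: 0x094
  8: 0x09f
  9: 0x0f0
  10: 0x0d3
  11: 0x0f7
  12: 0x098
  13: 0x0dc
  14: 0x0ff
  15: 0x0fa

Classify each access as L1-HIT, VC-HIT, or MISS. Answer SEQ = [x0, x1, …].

SEQ = [MISS, L1-HIT, MISS, L1-HIT, VC-HIT, MISS, L1-HIT, VC-HIT, L1-HIT, VC-HIT, VC-HIT, VC-HIT, VC-HIT, VC-HIT, VC-HIT, L1-HIT]

  [0] addr=0x92 blk=9 s=1: MISS | VC []
  [1] addr=0x9b blk=9 s=1: L1-HIT | VC []
  [2] addr=0xff blk=15 s=1: MISS | VC [9]
  [3] addr=0xff blk=15 s=1: L1-HIT | VC [9]
  [4] addr=0x9b blk=9 s=1: VC-HIT | VC [15]
  [5] addr=0xdf blk=13 s=1: MISS | VC [15, 9]
  [6] addr=0xd8 blk=13 s=1: L1-HIT | VC [15, 9]
  [7] addr=0x94 blk=9 s=1: VC-HIT | VC [15, 13]
  [8] addr=0x9f blk=9 s=1: L1-HIT | VC [15, 13]
  [9] addr=0xf0 blk=15 s=1: VC-HIT | VC [9, 13]
  [10] addr=0xd3 blk=13 s=1: VC-HIT | VC [9, 15]
  [11] addr=0xf7 blk=15 s=1: VC-HIT | VC [9, 13]
  [12] addr=0x98 blk=9 s=1: VC-HIT | VC [15, 13]
  [13] addr=0xdc blk=13 s=1: VC-HIT | VC [15, 9]
  [14] addr=0xff blk=15 s=1: VC-HIT | VC [13, 9]
  [15] addr=0xfa blk=15 s=1: L1-HIT | VC [13, 9]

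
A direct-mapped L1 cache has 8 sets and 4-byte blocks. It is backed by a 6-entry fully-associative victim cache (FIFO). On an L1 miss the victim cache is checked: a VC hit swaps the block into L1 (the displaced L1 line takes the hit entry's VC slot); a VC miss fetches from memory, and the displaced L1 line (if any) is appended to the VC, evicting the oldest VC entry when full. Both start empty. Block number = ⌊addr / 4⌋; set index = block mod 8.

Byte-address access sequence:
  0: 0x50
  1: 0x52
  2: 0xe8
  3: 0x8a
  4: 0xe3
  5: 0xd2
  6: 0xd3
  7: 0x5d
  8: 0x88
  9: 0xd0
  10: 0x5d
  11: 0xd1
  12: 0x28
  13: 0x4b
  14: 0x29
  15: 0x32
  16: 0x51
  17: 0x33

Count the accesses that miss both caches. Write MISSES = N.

0: 0x50 (blk 20, set 4) → MISS  vc=[]
1: 0x52 (blk 20, set 4) → L1-HIT  vc=[]
2: 0xe8 (blk 58, set 2) → MISS  vc=[]
3: 0x8a (blk 34, set 2) → MISS  vc=[58]
4: 0xe3 (blk 56, set 0) → MISS  vc=[58]
5: 0xd2 (blk 52, set 4) → MISS  vc=[58, 20]
6: 0xd3 (blk 52, set 4) → L1-HIT  vc=[58, 20]
7: 0x5d (blk 23, set 7) → MISS  vc=[58, 20]
8: 0x88 (blk 34, set 2) → L1-HIT  vc=[58, 20]
9: 0xd0 (blk 52, set 4) → L1-HIT  vc=[58, 20]
10: 0x5d (blk 23, set 7) → L1-HIT  vc=[58, 20]
11: 0xd1 (blk 52, set 4) → L1-HIT  vc=[58, 20]
12: 0x28 (blk 10, set 2) → MISS  vc=[58, 20, 34]
13: 0x4b (blk 18, set 2) → MISS  vc=[58, 20, 34, 10]
14: 0x29 (blk 10, set 2) → VC-HIT  vc=[58, 20, 34, 18]
15: 0x32 (blk 12, set 4) → MISS  vc=[58, 20, 34, 18, 52]
16: 0x51 (blk 20, set 4) → VC-HIT  vc=[58, 12, 34, 18, 52]
17: 0x33 (blk 12, set 4) → VC-HIT  vc=[58, 20, 34, 18, 52]

MISSES = 9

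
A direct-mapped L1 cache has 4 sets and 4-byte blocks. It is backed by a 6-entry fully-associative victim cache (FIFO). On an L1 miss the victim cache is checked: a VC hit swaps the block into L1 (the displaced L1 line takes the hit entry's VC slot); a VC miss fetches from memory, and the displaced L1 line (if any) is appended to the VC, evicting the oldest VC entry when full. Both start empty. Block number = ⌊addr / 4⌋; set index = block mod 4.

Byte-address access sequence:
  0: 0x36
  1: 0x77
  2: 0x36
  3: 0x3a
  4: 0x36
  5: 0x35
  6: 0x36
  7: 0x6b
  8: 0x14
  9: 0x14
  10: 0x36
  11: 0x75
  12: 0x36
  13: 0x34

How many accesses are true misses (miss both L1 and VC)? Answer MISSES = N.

#0 0x36→b13/s1 MISS; vc=[]
#1 0x77→b29/s1 MISS; vc=[13]
#2 0x36→b13/s1 VC-HIT; vc=[29]
#3 0x3a→b14/s2 MISS; vc=[29]
#4 0x36→b13/s1 L1-HIT; vc=[29]
#5 0x35→b13/s1 L1-HIT; vc=[29]
#6 0x36→b13/s1 L1-HIT; vc=[29]
#7 0x6b→b26/s2 MISS; vc=[29,14]
#8 0x14→b5/s1 MISS; vc=[29,14,13]
#9 0x14→b5/s1 L1-HIT; vc=[29,14,13]
#10 0x36→b13/s1 VC-HIT; vc=[29,14,5]
#11 0x75→b29/s1 VC-HIT; vc=[13,14,5]
#12 0x36→b13/s1 VC-HIT; vc=[29,14,5]
#13 0x34→b13/s1 L1-HIT; vc=[29,14,5]

MISSES = 5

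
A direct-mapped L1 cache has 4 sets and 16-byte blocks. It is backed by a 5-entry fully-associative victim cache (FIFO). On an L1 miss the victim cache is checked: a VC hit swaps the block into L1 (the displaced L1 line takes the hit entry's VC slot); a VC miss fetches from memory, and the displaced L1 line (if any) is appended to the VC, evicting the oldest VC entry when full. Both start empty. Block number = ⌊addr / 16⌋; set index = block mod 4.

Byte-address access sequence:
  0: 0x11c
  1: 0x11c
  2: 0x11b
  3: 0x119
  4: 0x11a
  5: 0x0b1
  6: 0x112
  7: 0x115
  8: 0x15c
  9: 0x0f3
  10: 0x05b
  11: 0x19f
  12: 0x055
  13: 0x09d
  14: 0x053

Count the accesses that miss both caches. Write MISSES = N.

#0 0x11c→b17/s1 MISS; vc=[]
#1 0x11c→b17/s1 L1-HIT; vc=[]
#2 0x11b→b17/s1 L1-HIT; vc=[]
#3 0x119→b17/s1 L1-HIT; vc=[]
#4 0x11a→b17/s1 L1-HIT; vc=[]
#5 0xb1→b11/s3 MISS; vc=[]
#6 0x112→b17/s1 L1-HIT; vc=[]
#7 0x115→b17/s1 L1-HIT; vc=[]
#8 0x15c→b21/s1 MISS; vc=[17]
#9 0xf3→b15/s3 MISS; vc=[17,11]
#10 0x5b→b5/s1 MISS; vc=[17,11,21]
#11 0x19f→b25/s1 MISS; vc=[17,11,21,5]
#12 0x55→b5/s1 VC-HIT; vc=[17,11,21,25]
#13 0x9d→b9/s1 MISS; vc=[17,11,21,25,5]
#14 0x53→b5/s1 VC-HIT; vc=[17,11,21,25,9]

MISSES = 7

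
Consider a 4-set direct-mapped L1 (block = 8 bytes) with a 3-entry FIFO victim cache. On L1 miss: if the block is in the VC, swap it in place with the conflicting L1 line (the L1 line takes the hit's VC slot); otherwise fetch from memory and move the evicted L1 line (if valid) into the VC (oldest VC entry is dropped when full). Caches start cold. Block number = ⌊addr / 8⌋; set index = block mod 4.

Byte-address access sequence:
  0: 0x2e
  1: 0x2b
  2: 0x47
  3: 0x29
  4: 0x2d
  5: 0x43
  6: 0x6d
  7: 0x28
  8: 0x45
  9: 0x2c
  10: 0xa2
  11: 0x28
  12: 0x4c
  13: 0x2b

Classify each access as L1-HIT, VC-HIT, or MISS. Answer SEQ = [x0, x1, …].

  [0] addr=0x2e blk=5 s=1: MISS | VC []
  [1] addr=0x2b blk=5 s=1: L1-HIT | VC []
  [2] addr=0x47 blk=8 s=0: MISS | VC []
  [3] addr=0x29 blk=5 s=1: L1-HIT | VC []
  [4] addr=0x2d blk=5 s=1: L1-HIT | VC []
  [5] addr=0x43 blk=8 s=0: L1-HIT | VC []
  [6] addr=0x6d blk=13 s=1: MISS | VC [5]
  [7] addr=0x28 blk=5 s=1: VC-HIT | VC [13]
  [8] addr=0x45 blk=8 s=0: L1-HIT | VC [13]
  [9] addr=0x2c blk=5 s=1: L1-HIT | VC [13]
  [10] addr=0xa2 blk=20 s=0: MISS | VC [13, 8]
  [11] addr=0x28 blk=5 s=1: L1-HIT | VC [13, 8]
  [12] addr=0x4c blk=9 s=1: MISS | VC [13, 8, 5]
  [13] addr=0x2b blk=5 s=1: VC-HIT | VC [13, 8, 9]

SEQ = [MISS, L1-HIT, MISS, L1-HIT, L1-HIT, L1-HIT, MISS, VC-HIT, L1-HIT, L1-HIT, MISS, L1-HIT, MISS, VC-HIT]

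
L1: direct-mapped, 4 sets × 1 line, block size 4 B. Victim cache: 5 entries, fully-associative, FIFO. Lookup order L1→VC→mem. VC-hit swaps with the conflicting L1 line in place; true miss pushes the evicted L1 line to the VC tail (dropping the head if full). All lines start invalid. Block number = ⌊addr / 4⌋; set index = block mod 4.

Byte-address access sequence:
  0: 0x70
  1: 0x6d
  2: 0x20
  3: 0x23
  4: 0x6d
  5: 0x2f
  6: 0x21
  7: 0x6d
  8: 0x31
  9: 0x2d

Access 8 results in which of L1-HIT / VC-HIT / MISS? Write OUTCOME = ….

0: 0x70 (blk 28, set 0) → MISS  vc=[]
1: 0x6d (blk 27, set 3) → MISS  vc=[]
2: 0x20 (blk 8, set 0) → MISS  vc=[28]
3: 0x23 (blk 8, set 0) → L1-HIT  vc=[28]
4: 0x6d (blk 27, set 3) → L1-HIT  vc=[28]
5: 0x2f (blk 11, set 3) → MISS  vc=[28, 27]
6: 0x21 (blk 8, set 0) → L1-HIT  vc=[28, 27]
7: 0x6d (blk 27, set 3) → VC-HIT  vc=[28, 11]
8: 0x31 (blk 12, set 0) → MISS  vc=[28, 11, 8]
9: 0x2d (blk 11, set 3) → VC-HIT  vc=[28, 27, 8]

OUTCOME = MISS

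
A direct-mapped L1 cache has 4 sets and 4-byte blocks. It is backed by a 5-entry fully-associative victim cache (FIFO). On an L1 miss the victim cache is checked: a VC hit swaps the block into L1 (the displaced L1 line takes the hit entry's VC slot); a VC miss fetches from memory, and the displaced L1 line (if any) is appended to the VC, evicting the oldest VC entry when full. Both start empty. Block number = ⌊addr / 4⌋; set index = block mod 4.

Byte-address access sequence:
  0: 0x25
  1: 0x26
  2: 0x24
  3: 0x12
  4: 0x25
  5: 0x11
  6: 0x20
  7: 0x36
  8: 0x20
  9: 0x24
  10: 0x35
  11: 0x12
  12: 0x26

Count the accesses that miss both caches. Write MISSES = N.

MISSES = 4

  [0] addr=0x25 blk=9 s=1: MISS | VC []
  [1] addr=0x26 blk=9 s=1: L1-HIT | VC []
  [2] addr=0x24 blk=9 s=1: L1-HIT | VC []
  [3] addr=0x12 blk=4 s=0: MISS | VC []
  [4] addr=0x25 blk=9 s=1: L1-HIT | VC []
  [5] addr=0x11 blk=4 s=0: L1-HIT | VC []
  [6] addr=0x20 blk=8 s=0: MISS | VC [4]
  [7] addr=0x36 blk=13 s=1: MISS | VC [4, 9]
  [8] addr=0x20 blk=8 s=0: L1-HIT | VC [4, 9]
  [9] addr=0x24 blk=9 s=1: VC-HIT | VC [4, 13]
  [10] addr=0x35 blk=13 s=1: VC-HIT | VC [4, 9]
  [11] addr=0x12 blk=4 s=0: VC-HIT | VC [8, 9]
  [12] addr=0x26 blk=9 s=1: VC-HIT | VC [8, 13]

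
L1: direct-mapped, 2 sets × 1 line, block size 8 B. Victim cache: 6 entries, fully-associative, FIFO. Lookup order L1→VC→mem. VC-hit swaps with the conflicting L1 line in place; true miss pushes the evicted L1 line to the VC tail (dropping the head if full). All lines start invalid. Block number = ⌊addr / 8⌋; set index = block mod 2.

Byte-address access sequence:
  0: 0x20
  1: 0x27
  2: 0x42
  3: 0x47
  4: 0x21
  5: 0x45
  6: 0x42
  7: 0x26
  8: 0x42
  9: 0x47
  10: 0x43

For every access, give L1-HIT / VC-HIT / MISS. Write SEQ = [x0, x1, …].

SEQ = [MISS, L1-HIT, MISS, L1-HIT, VC-HIT, VC-HIT, L1-HIT, VC-HIT, VC-HIT, L1-HIT, L1-HIT]

  [0] addr=0x20 blk=4 s=0: MISS | VC []
  [1] addr=0x27 blk=4 s=0: L1-HIT | VC []
  [2] addr=0x42 blk=8 s=0: MISS | VC [4]
  [3] addr=0x47 blk=8 s=0: L1-HIT | VC [4]
  [4] addr=0x21 blk=4 s=0: VC-HIT | VC [8]
  [5] addr=0x45 blk=8 s=0: VC-HIT | VC [4]
  [6] addr=0x42 blk=8 s=0: L1-HIT | VC [4]
  [7] addr=0x26 blk=4 s=0: VC-HIT | VC [8]
  [8] addr=0x42 blk=8 s=0: VC-HIT | VC [4]
  [9] addr=0x47 blk=8 s=0: L1-HIT | VC [4]
  [10] addr=0x43 blk=8 s=0: L1-HIT | VC [4]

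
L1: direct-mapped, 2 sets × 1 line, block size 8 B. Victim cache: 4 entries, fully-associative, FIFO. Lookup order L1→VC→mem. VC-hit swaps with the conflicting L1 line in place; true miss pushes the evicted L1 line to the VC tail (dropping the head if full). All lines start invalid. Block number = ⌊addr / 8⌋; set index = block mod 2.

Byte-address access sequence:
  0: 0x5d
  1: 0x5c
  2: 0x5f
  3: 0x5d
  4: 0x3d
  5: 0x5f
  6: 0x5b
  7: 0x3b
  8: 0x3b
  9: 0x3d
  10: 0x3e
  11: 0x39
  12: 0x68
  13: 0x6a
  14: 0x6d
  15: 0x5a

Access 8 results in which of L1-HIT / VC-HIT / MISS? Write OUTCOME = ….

0: 0x5d (blk 11, set 1) → MISS  vc=[]
1: 0x5c (blk 11, set 1) → L1-HIT  vc=[]
2: 0x5f (blk 11, set 1) → L1-HIT  vc=[]
3: 0x5d (blk 11, set 1) → L1-HIT  vc=[]
4: 0x3d (blk 7, set 1) → MISS  vc=[11]
5: 0x5f (blk 11, set 1) → VC-HIT  vc=[7]
6: 0x5b (blk 11, set 1) → L1-HIT  vc=[7]
7: 0x3b (blk 7, set 1) → VC-HIT  vc=[11]
8: 0x3b (blk 7, set 1) → L1-HIT  vc=[11]
9: 0x3d (blk 7, set 1) → L1-HIT  vc=[11]
10: 0x3e (blk 7, set 1) → L1-HIT  vc=[11]
11: 0x39 (blk 7, set 1) → L1-HIT  vc=[11]
12: 0x68 (blk 13, set 1) → MISS  vc=[11, 7]
13: 0x6a (blk 13, set 1) → L1-HIT  vc=[11, 7]
14: 0x6d (blk 13, set 1) → L1-HIT  vc=[11, 7]
15: 0x5a (blk 11, set 1) → VC-HIT  vc=[13, 7]

OUTCOME = L1-HIT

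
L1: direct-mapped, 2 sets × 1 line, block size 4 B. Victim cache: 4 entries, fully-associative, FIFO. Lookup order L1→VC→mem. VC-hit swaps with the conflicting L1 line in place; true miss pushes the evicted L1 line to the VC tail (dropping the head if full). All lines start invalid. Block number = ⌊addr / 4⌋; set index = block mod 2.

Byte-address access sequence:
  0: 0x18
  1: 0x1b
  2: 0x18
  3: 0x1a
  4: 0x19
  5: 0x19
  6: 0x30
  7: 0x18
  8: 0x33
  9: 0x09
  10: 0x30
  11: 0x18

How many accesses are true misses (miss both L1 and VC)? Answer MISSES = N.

#0 0x18→b6/s0 MISS; vc=[]
#1 0x1b→b6/s0 L1-HIT; vc=[]
#2 0x18→b6/s0 L1-HIT; vc=[]
#3 0x1a→b6/s0 L1-HIT; vc=[]
#4 0x19→b6/s0 L1-HIT; vc=[]
#5 0x19→b6/s0 L1-HIT; vc=[]
#6 0x30→b12/s0 MISS; vc=[6]
#7 0x18→b6/s0 VC-HIT; vc=[12]
#8 0x33→b12/s0 VC-HIT; vc=[6]
#9 0x9→b2/s0 MISS; vc=[6,12]
#10 0x30→b12/s0 VC-HIT; vc=[6,2]
#11 0x18→b6/s0 VC-HIT; vc=[12,2]

MISSES = 3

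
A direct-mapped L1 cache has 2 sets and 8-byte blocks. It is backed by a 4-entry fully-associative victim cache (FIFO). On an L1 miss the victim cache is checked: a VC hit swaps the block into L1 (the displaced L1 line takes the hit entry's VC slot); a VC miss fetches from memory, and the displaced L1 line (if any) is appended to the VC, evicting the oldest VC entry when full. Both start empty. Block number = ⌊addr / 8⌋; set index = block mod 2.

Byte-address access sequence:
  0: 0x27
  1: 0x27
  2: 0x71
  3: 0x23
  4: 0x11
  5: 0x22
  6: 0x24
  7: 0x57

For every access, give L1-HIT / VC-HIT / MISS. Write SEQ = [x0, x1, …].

SEQ = [MISS, L1-HIT, MISS, VC-HIT, MISS, VC-HIT, L1-HIT, MISS]

#0 0x27→b4/s0 MISS; vc=[]
#1 0x27→b4/s0 L1-HIT; vc=[]
#2 0x71→b14/s0 MISS; vc=[4]
#3 0x23→b4/s0 VC-HIT; vc=[14]
#4 0x11→b2/s0 MISS; vc=[14,4]
#5 0x22→b4/s0 VC-HIT; vc=[14,2]
#6 0x24→b4/s0 L1-HIT; vc=[14,2]
#7 0x57→b10/s0 MISS; vc=[14,2,4]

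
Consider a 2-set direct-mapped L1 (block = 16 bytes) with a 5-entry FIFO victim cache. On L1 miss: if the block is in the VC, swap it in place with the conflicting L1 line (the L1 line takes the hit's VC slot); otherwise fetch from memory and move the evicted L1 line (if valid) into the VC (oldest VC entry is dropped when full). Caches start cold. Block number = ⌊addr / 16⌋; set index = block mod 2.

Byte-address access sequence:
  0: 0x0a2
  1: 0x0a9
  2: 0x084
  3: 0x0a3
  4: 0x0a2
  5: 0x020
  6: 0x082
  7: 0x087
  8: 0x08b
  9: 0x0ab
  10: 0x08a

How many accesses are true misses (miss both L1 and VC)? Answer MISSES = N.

MISSES = 3

#0 0xa2→b10/s0 MISS; vc=[]
#1 0xa9→b10/s0 L1-HIT; vc=[]
#2 0x84→b8/s0 MISS; vc=[10]
#3 0xa3→b10/s0 VC-HIT; vc=[8]
#4 0xa2→b10/s0 L1-HIT; vc=[8]
#5 0x20→b2/s0 MISS; vc=[8,10]
#6 0x82→b8/s0 VC-HIT; vc=[2,10]
#7 0x87→b8/s0 L1-HIT; vc=[2,10]
#8 0x8b→b8/s0 L1-HIT; vc=[2,10]
#9 0xab→b10/s0 VC-HIT; vc=[2,8]
#10 0x8a→b8/s0 VC-HIT; vc=[2,10]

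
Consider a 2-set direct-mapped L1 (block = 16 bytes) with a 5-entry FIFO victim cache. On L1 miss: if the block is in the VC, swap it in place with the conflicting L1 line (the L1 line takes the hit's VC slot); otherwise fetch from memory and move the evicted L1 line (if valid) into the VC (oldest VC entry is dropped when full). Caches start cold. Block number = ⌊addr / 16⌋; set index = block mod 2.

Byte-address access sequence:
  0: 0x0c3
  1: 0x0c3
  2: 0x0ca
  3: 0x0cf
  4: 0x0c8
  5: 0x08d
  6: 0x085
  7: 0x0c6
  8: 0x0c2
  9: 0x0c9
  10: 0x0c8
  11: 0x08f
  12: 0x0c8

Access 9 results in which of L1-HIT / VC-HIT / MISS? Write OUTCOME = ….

0: 0xc3 (blk 12, set 0) → MISS  vc=[]
1: 0xc3 (blk 12, set 0) → L1-HIT  vc=[]
2: 0xca (blk 12, set 0) → L1-HIT  vc=[]
3: 0xcf (blk 12, set 0) → L1-HIT  vc=[]
4: 0xc8 (blk 12, set 0) → L1-HIT  vc=[]
5: 0x8d (blk 8, set 0) → MISS  vc=[12]
6: 0x85 (blk 8, set 0) → L1-HIT  vc=[12]
7: 0xc6 (blk 12, set 0) → VC-HIT  vc=[8]
8: 0xc2 (blk 12, set 0) → L1-HIT  vc=[8]
9: 0xc9 (blk 12, set 0) → L1-HIT  vc=[8]
10: 0xc8 (blk 12, set 0) → L1-HIT  vc=[8]
11: 0x8f (blk 8, set 0) → VC-HIT  vc=[12]
12: 0xc8 (blk 12, set 0) → VC-HIT  vc=[8]

OUTCOME = L1-HIT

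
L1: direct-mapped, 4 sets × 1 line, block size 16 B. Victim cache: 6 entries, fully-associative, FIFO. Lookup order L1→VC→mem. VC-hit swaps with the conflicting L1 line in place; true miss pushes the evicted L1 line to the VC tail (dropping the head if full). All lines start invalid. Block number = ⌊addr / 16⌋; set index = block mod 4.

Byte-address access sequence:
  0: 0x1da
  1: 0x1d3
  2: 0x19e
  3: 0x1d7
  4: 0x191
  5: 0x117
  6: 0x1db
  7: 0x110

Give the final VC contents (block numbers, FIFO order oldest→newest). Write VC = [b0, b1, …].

VC = [29, 25]

0: 0x1da (blk 29, set 1) → MISS  vc=[]
1: 0x1d3 (blk 29, set 1) → L1-HIT  vc=[]
2: 0x19e (blk 25, set 1) → MISS  vc=[29]
3: 0x1d7 (blk 29, set 1) → VC-HIT  vc=[25]
4: 0x191 (blk 25, set 1) → VC-HIT  vc=[29]
5: 0x117 (blk 17, set 1) → MISS  vc=[29, 25]
6: 0x1db (blk 29, set 1) → VC-HIT  vc=[17, 25]
7: 0x110 (blk 17, set 1) → VC-HIT  vc=[29, 25]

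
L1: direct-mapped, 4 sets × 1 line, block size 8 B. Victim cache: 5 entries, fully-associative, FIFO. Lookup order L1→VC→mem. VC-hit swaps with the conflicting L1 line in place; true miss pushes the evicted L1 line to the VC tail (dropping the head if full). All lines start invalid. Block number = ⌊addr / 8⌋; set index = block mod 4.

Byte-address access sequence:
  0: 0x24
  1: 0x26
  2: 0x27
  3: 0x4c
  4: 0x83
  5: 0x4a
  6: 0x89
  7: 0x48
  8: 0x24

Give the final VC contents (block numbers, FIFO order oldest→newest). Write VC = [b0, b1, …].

VC = [16, 17]

0: 0x24 (blk 4, set 0) → MISS  vc=[]
1: 0x26 (blk 4, set 0) → L1-HIT  vc=[]
2: 0x27 (blk 4, set 0) → L1-HIT  vc=[]
3: 0x4c (blk 9, set 1) → MISS  vc=[]
4: 0x83 (blk 16, set 0) → MISS  vc=[4]
5: 0x4a (blk 9, set 1) → L1-HIT  vc=[4]
6: 0x89 (blk 17, set 1) → MISS  vc=[4, 9]
7: 0x48 (blk 9, set 1) → VC-HIT  vc=[4, 17]
8: 0x24 (blk 4, set 0) → VC-HIT  vc=[16, 17]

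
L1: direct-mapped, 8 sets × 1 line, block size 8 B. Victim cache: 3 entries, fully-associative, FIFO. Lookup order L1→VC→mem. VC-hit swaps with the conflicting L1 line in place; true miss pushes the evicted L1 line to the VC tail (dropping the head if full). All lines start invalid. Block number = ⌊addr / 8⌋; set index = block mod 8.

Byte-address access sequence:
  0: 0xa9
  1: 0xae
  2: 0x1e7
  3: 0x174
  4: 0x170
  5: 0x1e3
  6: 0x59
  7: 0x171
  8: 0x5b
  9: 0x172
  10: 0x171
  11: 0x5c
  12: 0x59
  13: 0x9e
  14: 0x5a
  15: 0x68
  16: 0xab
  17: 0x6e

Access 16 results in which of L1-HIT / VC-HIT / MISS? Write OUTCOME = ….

0: 0xa9 (blk 21, set 5) → MISS  vc=[]
1: 0xae (blk 21, set 5) → L1-HIT  vc=[]
2: 0x1e7 (blk 60, set 4) → MISS  vc=[]
3: 0x174 (blk 46, set 6) → MISS  vc=[]
4: 0x170 (blk 46, set 6) → L1-HIT  vc=[]
5: 0x1e3 (blk 60, set 4) → L1-HIT  vc=[]
6: 0x59 (blk 11, set 3) → MISS  vc=[]
7: 0x171 (blk 46, set 6) → L1-HIT  vc=[]
8: 0x5b (blk 11, set 3) → L1-HIT  vc=[]
9: 0x172 (blk 46, set 6) → L1-HIT  vc=[]
10: 0x171 (blk 46, set 6) → L1-HIT  vc=[]
11: 0x5c (blk 11, set 3) → L1-HIT  vc=[]
12: 0x59 (blk 11, set 3) → L1-HIT  vc=[]
13: 0x9e (blk 19, set 3) → MISS  vc=[11]
14: 0x5a (blk 11, set 3) → VC-HIT  vc=[19]
15: 0x68 (blk 13, set 5) → MISS  vc=[19, 21]
16: 0xab (blk 21, set 5) → VC-HIT  vc=[19, 13]
17: 0x6e (blk 13, set 5) → VC-HIT  vc=[19, 21]

OUTCOME = VC-HIT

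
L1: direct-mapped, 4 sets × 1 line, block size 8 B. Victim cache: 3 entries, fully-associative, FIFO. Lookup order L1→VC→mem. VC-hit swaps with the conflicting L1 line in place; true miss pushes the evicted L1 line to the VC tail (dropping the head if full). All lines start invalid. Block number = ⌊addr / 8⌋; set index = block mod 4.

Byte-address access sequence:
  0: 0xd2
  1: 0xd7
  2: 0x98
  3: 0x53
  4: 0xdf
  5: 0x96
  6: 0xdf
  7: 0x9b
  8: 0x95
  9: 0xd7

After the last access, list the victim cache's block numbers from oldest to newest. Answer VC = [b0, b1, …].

VC = [18, 27, 10]

  [0] addr=0xd2 blk=26 s=2: MISS | VC []
  [1] addr=0xd7 blk=26 s=2: L1-HIT | VC []
  [2] addr=0x98 blk=19 s=3: MISS | VC []
  [3] addr=0x53 blk=10 s=2: MISS | VC [26]
  [4] addr=0xdf blk=27 s=3: MISS | VC [26, 19]
  [5] addr=0x96 blk=18 s=2: MISS | VC [26, 19, 10]
  [6] addr=0xdf blk=27 s=3: L1-HIT | VC [26, 19, 10]
  [7] addr=0x9b blk=19 s=3: VC-HIT | VC [26, 27, 10]
  [8] addr=0x95 blk=18 s=2: L1-HIT | VC [26, 27, 10]
  [9] addr=0xd7 blk=26 s=2: VC-HIT | VC [18, 27, 10]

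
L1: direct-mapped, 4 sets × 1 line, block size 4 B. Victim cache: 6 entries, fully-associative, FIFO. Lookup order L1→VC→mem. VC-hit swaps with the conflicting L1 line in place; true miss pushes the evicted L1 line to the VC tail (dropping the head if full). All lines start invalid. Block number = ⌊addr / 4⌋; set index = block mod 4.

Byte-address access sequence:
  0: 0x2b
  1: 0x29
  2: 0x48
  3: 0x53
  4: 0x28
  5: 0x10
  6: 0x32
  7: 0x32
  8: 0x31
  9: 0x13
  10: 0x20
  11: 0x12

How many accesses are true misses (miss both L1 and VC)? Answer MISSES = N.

0: 0x2b (blk 10, set 2) → MISS  vc=[]
1: 0x29 (blk 10, set 2) → L1-HIT  vc=[]
2: 0x48 (blk 18, set 2) → MISS  vc=[10]
3: 0x53 (blk 20, set 0) → MISS  vc=[10]
4: 0x28 (blk 10, set 2) → VC-HIT  vc=[18]
5: 0x10 (blk 4, set 0) → MISS  vc=[18, 20]
6: 0x32 (blk 12, set 0) → MISS  vc=[18, 20, 4]
7: 0x32 (blk 12, set 0) → L1-HIT  vc=[18, 20, 4]
8: 0x31 (blk 12, set 0) → L1-HIT  vc=[18, 20, 4]
9: 0x13 (blk 4, set 0) → VC-HIT  vc=[18, 20, 12]
10: 0x20 (blk 8, set 0) → MISS  vc=[18, 20, 12, 4]
11: 0x12 (blk 4, set 0) → VC-HIT  vc=[18, 20, 12, 8]

MISSES = 6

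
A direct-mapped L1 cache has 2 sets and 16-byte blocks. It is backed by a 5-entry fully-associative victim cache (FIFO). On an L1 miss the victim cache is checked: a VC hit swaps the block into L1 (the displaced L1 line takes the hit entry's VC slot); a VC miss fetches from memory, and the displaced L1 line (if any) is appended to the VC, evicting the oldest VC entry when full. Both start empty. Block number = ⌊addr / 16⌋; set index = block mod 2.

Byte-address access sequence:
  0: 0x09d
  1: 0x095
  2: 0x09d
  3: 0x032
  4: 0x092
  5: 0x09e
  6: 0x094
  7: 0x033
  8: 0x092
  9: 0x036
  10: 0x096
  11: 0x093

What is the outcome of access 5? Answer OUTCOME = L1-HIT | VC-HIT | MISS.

OUTCOME = L1-HIT

#0 0x9d→b9/s1 MISS; vc=[]
#1 0x95→b9/s1 L1-HIT; vc=[]
#2 0x9d→b9/s1 L1-HIT; vc=[]
#3 0x32→b3/s1 MISS; vc=[9]
#4 0x92→b9/s1 VC-HIT; vc=[3]
#5 0x9e→b9/s1 L1-HIT; vc=[3]
#6 0x94→b9/s1 L1-HIT; vc=[3]
#7 0x33→b3/s1 VC-HIT; vc=[9]
#8 0x92→b9/s1 VC-HIT; vc=[3]
#9 0x36→b3/s1 VC-HIT; vc=[9]
#10 0x96→b9/s1 VC-HIT; vc=[3]
#11 0x93→b9/s1 L1-HIT; vc=[3]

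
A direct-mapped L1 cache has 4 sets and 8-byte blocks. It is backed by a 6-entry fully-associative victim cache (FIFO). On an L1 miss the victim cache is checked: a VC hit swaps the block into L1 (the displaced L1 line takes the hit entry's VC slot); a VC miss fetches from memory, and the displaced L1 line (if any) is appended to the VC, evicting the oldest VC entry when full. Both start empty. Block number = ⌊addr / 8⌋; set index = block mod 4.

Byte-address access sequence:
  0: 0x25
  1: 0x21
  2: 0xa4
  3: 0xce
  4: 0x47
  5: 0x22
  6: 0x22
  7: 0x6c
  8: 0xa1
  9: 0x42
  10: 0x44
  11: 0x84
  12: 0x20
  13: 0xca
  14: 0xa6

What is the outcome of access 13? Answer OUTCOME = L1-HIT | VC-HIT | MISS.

OUTCOME = VC-HIT

0: 0x25 (blk 4, set 0) → MISS  vc=[]
1: 0x21 (blk 4, set 0) → L1-HIT  vc=[]
2: 0xa4 (blk 20, set 0) → MISS  vc=[4]
3: 0xce (blk 25, set 1) → MISS  vc=[4]
4: 0x47 (blk 8, set 0) → MISS  vc=[4, 20]
5: 0x22 (blk 4, set 0) → VC-HIT  vc=[8, 20]
6: 0x22 (blk 4, set 0) → L1-HIT  vc=[8, 20]
7: 0x6c (blk 13, set 1) → MISS  vc=[8, 20, 25]
8: 0xa1 (blk 20, set 0) → VC-HIT  vc=[8, 4, 25]
9: 0x42 (blk 8, set 0) → VC-HIT  vc=[20, 4, 25]
10: 0x44 (blk 8, set 0) → L1-HIT  vc=[20, 4, 25]
11: 0x84 (blk 16, set 0) → MISS  vc=[20, 4, 25, 8]
12: 0x20 (blk 4, set 0) → VC-HIT  vc=[20, 16, 25, 8]
13: 0xca (blk 25, set 1) → VC-HIT  vc=[20, 16, 13, 8]
14: 0xa6 (blk 20, set 0) → VC-HIT  vc=[4, 16, 13, 8]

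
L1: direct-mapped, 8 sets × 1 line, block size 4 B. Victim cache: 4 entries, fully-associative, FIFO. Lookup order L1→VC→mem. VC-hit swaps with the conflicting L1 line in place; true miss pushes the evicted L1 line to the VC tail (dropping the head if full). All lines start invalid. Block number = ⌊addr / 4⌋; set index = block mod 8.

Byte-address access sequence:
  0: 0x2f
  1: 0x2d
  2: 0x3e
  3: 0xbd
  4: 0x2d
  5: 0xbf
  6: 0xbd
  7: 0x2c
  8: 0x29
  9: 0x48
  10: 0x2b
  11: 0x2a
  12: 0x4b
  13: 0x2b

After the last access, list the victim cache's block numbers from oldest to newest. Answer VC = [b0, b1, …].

  [0] addr=0x2f blk=11 s=3: MISS | VC []
  [1] addr=0x2d blk=11 s=3: L1-HIT | VC []
  [2] addr=0x3e blk=15 s=7: MISS | VC []
  [3] addr=0xbd blk=47 s=7: MISS | VC [15]
  [4] addr=0x2d blk=11 s=3: L1-HIT | VC [15]
  [5] addr=0xbf blk=47 s=7: L1-HIT | VC [15]
  [6] addr=0xbd blk=47 s=7: L1-HIT | VC [15]
  [7] addr=0x2c blk=11 s=3: L1-HIT | VC [15]
  [8] addr=0x29 blk=10 s=2: MISS | VC [15]
  [9] addr=0x48 blk=18 s=2: MISS | VC [15, 10]
  [10] addr=0x2b blk=10 s=2: VC-HIT | VC [15, 18]
  [11] addr=0x2a blk=10 s=2: L1-HIT | VC [15, 18]
  [12] addr=0x4b blk=18 s=2: VC-HIT | VC [15, 10]
  [13] addr=0x2b blk=10 s=2: VC-HIT | VC [15, 18]

VC = [15, 18]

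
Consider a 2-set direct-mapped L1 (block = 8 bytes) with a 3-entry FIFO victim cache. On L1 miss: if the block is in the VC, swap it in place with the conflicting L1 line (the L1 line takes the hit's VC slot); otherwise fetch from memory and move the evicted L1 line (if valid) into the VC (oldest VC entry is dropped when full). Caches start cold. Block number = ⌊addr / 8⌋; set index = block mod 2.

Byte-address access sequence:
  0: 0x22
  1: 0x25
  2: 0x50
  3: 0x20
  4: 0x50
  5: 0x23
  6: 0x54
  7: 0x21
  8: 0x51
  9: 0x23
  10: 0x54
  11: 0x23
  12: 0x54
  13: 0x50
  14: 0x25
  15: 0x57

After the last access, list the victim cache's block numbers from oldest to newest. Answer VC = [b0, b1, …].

VC = [4]

0: 0x22 (blk 4, set 0) → MISS  vc=[]
1: 0x25 (blk 4, set 0) → L1-HIT  vc=[]
2: 0x50 (blk 10, set 0) → MISS  vc=[4]
3: 0x20 (blk 4, set 0) → VC-HIT  vc=[10]
4: 0x50 (blk 10, set 0) → VC-HIT  vc=[4]
5: 0x23 (blk 4, set 0) → VC-HIT  vc=[10]
6: 0x54 (blk 10, set 0) → VC-HIT  vc=[4]
7: 0x21 (blk 4, set 0) → VC-HIT  vc=[10]
8: 0x51 (blk 10, set 0) → VC-HIT  vc=[4]
9: 0x23 (blk 4, set 0) → VC-HIT  vc=[10]
10: 0x54 (blk 10, set 0) → VC-HIT  vc=[4]
11: 0x23 (blk 4, set 0) → VC-HIT  vc=[10]
12: 0x54 (blk 10, set 0) → VC-HIT  vc=[4]
13: 0x50 (blk 10, set 0) → L1-HIT  vc=[4]
14: 0x25 (blk 4, set 0) → VC-HIT  vc=[10]
15: 0x57 (blk 10, set 0) → VC-HIT  vc=[4]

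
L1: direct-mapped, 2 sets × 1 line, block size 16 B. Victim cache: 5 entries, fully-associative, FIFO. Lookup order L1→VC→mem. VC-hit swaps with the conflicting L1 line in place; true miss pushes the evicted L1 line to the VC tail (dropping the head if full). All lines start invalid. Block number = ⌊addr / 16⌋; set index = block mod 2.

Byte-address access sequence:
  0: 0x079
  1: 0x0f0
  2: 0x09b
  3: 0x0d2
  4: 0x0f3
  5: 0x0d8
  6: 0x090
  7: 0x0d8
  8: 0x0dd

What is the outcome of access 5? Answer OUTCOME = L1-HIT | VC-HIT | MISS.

OUTCOME = VC-HIT

#0 0x79→b7/s1 MISS; vc=[]
#1 0xf0→b15/s1 MISS; vc=[7]
#2 0x9b→b9/s1 MISS; vc=[7,15]
#3 0xd2→b13/s1 MISS; vc=[7,15,9]
#4 0xf3→b15/s1 VC-HIT; vc=[7,13,9]
#5 0xd8→b13/s1 VC-HIT; vc=[7,15,9]
#6 0x90→b9/s1 VC-HIT; vc=[7,15,13]
#7 0xd8→b13/s1 VC-HIT; vc=[7,15,9]
#8 0xdd→b13/s1 L1-HIT; vc=[7,15,9]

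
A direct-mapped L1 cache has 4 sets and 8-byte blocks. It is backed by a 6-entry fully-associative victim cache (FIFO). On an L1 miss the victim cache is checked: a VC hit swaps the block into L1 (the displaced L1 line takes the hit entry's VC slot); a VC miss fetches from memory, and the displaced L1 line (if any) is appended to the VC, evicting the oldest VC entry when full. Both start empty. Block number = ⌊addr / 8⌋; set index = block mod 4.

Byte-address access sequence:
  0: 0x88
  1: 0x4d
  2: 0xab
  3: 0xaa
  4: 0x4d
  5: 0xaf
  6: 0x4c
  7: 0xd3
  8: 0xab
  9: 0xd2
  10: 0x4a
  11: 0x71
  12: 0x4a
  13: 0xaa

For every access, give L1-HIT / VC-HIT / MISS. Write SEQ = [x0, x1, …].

SEQ = [MISS, MISS, MISS, L1-HIT, VC-HIT, VC-HIT, VC-HIT, MISS, VC-HIT, L1-HIT, VC-HIT, MISS, L1-HIT, VC-HIT]

#0 0x88→b17/s1 MISS; vc=[]
#1 0x4d→b9/s1 MISS; vc=[17]
#2 0xab→b21/s1 MISS; vc=[17,9]
#3 0xaa→b21/s1 L1-HIT; vc=[17,9]
#4 0x4d→b9/s1 VC-HIT; vc=[17,21]
#5 0xaf→b21/s1 VC-HIT; vc=[17,9]
#6 0x4c→b9/s1 VC-HIT; vc=[17,21]
#7 0xd3→b26/s2 MISS; vc=[17,21]
#8 0xab→b21/s1 VC-HIT; vc=[17,9]
#9 0xd2→b26/s2 L1-HIT; vc=[17,9]
#10 0x4a→b9/s1 VC-HIT; vc=[17,21]
#11 0x71→b14/s2 MISS; vc=[17,21,26]
#12 0x4a→b9/s1 L1-HIT; vc=[17,21,26]
#13 0xaa→b21/s1 VC-HIT; vc=[17,9,26]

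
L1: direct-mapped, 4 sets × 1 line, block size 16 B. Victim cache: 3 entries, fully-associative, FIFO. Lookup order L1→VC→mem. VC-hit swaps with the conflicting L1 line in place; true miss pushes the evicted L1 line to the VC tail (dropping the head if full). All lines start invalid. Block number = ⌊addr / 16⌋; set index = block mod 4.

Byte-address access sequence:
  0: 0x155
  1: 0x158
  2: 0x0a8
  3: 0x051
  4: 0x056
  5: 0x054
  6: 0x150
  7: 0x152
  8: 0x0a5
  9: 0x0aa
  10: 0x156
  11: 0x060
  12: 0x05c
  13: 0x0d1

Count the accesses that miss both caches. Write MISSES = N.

MISSES = 5

#0 0x155→b21/s1 MISS; vc=[]
#1 0x158→b21/s1 L1-HIT; vc=[]
#2 0xa8→b10/s2 MISS; vc=[]
#3 0x51→b5/s1 MISS; vc=[21]
#4 0x56→b5/s1 L1-HIT; vc=[21]
#5 0x54→b5/s1 L1-HIT; vc=[21]
#6 0x150→b21/s1 VC-HIT; vc=[5]
#7 0x152→b21/s1 L1-HIT; vc=[5]
#8 0xa5→b10/s2 L1-HIT; vc=[5]
#9 0xaa→b10/s2 L1-HIT; vc=[5]
#10 0x156→b21/s1 L1-HIT; vc=[5]
#11 0x60→b6/s2 MISS; vc=[5,10]
#12 0x5c→b5/s1 VC-HIT; vc=[21,10]
#13 0xd1→b13/s1 MISS; vc=[21,10,5]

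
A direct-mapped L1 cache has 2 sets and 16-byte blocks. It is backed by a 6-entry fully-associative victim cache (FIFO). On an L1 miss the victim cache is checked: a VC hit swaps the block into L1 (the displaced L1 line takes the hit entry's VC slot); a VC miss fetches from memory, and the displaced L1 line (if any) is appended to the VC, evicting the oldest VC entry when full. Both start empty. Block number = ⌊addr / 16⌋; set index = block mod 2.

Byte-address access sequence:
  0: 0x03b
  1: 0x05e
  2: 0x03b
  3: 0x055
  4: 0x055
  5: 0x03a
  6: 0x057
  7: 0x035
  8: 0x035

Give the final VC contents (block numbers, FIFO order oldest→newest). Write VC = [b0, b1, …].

VC = [5]

#0 0x3b→b3/s1 MISS; vc=[]
#1 0x5e→b5/s1 MISS; vc=[3]
#2 0x3b→b3/s1 VC-HIT; vc=[5]
#3 0x55→b5/s1 VC-HIT; vc=[3]
#4 0x55→b5/s1 L1-HIT; vc=[3]
#5 0x3a→b3/s1 VC-HIT; vc=[5]
#6 0x57→b5/s1 VC-HIT; vc=[3]
#7 0x35→b3/s1 VC-HIT; vc=[5]
#8 0x35→b3/s1 L1-HIT; vc=[5]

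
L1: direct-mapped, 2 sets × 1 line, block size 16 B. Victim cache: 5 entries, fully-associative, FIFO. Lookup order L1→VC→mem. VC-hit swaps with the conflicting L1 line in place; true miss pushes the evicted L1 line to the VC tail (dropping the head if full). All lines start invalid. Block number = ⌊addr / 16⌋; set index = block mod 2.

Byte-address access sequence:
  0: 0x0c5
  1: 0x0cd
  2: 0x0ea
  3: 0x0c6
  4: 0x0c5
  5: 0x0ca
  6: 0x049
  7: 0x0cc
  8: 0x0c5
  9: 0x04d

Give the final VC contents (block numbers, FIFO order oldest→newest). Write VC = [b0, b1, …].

#0 0xc5→b12/s0 MISS; vc=[]
#1 0xcd→b12/s0 L1-HIT; vc=[]
#2 0xea→b14/s0 MISS; vc=[12]
#3 0xc6→b12/s0 VC-HIT; vc=[14]
#4 0xc5→b12/s0 L1-HIT; vc=[14]
#5 0xca→b12/s0 L1-HIT; vc=[14]
#6 0x49→b4/s0 MISS; vc=[14,12]
#7 0xcc→b12/s0 VC-HIT; vc=[14,4]
#8 0xc5→b12/s0 L1-HIT; vc=[14,4]
#9 0x4d→b4/s0 VC-HIT; vc=[14,12]

VC = [14, 12]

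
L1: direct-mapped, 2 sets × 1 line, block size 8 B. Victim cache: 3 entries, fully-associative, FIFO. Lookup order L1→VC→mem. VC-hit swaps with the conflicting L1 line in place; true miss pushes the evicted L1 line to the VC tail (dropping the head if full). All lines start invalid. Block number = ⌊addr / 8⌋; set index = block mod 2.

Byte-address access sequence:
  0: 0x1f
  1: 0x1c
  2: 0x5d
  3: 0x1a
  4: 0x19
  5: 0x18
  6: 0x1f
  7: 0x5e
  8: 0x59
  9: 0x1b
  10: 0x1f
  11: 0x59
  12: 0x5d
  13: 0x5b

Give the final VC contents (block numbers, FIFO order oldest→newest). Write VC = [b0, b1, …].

VC = [3]

  [0] addr=0x1f blk=3 s=1: MISS | VC []
  [1] addr=0x1c blk=3 s=1: L1-HIT | VC []
  [2] addr=0x5d blk=11 s=1: MISS | VC [3]
  [3] addr=0x1a blk=3 s=1: VC-HIT | VC [11]
  [4] addr=0x19 blk=3 s=1: L1-HIT | VC [11]
  [5] addr=0x18 blk=3 s=1: L1-HIT | VC [11]
  [6] addr=0x1f blk=3 s=1: L1-HIT | VC [11]
  [7] addr=0x5e blk=11 s=1: VC-HIT | VC [3]
  [8] addr=0x59 blk=11 s=1: L1-HIT | VC [3]
  [9] addr=0x1b blk=3 s=1: VC-HIT | VC [11]
  [10] addr=0x1f blk=3 s=1: L1-HIT | VC [11]
  [11] addr=0x59 blk=11 s=1: VC-HIT | VC [3]
  [12] addr=0x5d blk=11 s=1: L1-HIT | VC [3]
  [13] addr=0x5b blk=11 s=1: L1-HIT | VC [3]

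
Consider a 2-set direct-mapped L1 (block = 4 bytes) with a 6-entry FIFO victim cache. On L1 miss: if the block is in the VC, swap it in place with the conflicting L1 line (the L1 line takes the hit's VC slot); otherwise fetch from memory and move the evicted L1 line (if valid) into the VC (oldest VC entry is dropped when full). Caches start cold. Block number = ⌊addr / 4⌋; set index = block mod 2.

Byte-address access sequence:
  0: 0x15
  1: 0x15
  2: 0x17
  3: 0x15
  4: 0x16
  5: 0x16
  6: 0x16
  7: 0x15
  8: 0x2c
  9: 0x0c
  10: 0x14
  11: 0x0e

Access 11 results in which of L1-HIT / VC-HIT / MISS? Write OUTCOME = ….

  [0] addr=0x15 blk=5 s=1: MISS | VC []
  [1] addr=0x15 blk=5 s=1: L1-HIT | VC []
  [2] addr=0x17 blk=5 s=1: L1-HIT | VC []
  [3] addr=0x15 blk=5 s=1: L1-HIT | VC []
  [4] addr=0x16 blk=5 s=1: L1-HIT | VC []
  [5] addr=0x16 blk=5 s=1: L1-HIT | VC []
  [6] addr=0x16 blk=5 s=1: L1-HIT | VC []
  [7] addr=0x15 blk=5 s=1: L1-HIT | VC []
  [8] addr=0x2c blk=11 s=1: MISS | VC [5]
  [9] addr=0xc blk=3 s=1: MISS | VC [5, 11]
  [10] addr=0x14 blk=5 s=1: VC-HIT | VC [3, 11]
  [11] addr=0xe blk=3 s=1: VC-HIT | VC [5, 11]

OUTCOME = VC-HIT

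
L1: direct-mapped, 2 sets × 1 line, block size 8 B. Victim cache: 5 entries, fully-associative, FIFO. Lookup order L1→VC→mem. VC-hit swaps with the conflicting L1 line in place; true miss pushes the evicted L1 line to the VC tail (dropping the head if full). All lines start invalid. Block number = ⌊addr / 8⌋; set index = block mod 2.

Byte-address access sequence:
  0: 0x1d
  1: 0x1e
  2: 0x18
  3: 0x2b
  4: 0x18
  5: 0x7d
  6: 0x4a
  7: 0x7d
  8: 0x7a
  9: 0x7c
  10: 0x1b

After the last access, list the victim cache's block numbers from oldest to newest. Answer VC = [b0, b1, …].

VC = [5, 15, 9]

0: 0x1d (blk 3, set 1) → MISS  vc=[]
1: 0x1e (blk 3, set 1) → L1-HIT  vc=[]
2: 0x18 (blk 3, set 1) → L1-HIT  vc=[]
3: 0x2b (blk 5, set 1) → MISS  vc=[3]
4: 0x18 (blk 3, set 1) → VC-HIT  vc=[5]
5: 0x7d (blk 15, set 1) → MISS  vc=[5, 3]
6: 0x4a (blk 9, set 1) → MISS  vc=[5, 3, 15]
7: 0x7d (blk 15, set 1) → VC-HIT  vc=[5, 3, 9]
8: 0x7a (blk 15, set 1) → L1-HIT  vc=[5, 3, 9]
9: 0x7c (blk 15, set 1) → L1-HIT  vc=[5, 3, 9]
10: 0x1b (blk 3, set 1) → VC-HIT  vc=[5, 15, 9]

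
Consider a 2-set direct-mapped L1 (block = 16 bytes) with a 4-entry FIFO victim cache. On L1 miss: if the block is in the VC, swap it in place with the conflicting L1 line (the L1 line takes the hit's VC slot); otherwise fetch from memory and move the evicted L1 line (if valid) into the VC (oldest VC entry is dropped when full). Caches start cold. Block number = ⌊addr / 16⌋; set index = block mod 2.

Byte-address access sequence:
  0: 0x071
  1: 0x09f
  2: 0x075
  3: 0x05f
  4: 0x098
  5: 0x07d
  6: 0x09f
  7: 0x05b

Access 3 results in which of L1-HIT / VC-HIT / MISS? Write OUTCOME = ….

OUTCOME = MISS

  [0] addr=0x71 blk=7 s=1: MISS | VC []
  [1] addr=0x9f blk=9 s=1: MISS | VC [7]
  [2] addr=0x75 blk=7 s=1: VC-HIT | VC [9]
  [3] addr=0x5f blk=5 s=1: MISS | VC [9, 7]
  [4] addr=0x98 blk=9 s=1: VC-HIT | VC [5, 7]
  [5] addr=0x7d blk=7 s=1: VC-HIT | VC [5, 9]
  [6] addr=0x9f blk=9 s=1: VC-HIT | VC [5, 7]
  [7] addr=0x5b blk=5 s=1: VC-HIT | VC [9, 7]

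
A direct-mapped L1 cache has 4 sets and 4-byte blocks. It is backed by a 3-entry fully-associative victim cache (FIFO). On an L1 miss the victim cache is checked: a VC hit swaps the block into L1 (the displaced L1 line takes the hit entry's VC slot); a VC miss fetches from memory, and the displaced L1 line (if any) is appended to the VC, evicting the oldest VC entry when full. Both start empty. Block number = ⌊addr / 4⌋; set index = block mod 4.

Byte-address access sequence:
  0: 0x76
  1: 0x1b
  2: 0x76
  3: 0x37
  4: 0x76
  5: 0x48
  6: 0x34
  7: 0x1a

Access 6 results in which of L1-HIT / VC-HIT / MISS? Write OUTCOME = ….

#0 0x76→b29/s1 MISS; vc=[]
#1 0x1b→b6/s2 MISS; vc=[]
#2 0x76→b29/s1 L1-HIT; vc=[]
#3 0x37→b13/s1 MISS; vc=[29]
#4 0x76→b29/s1 VC-HIT; vc=[13]
#5 0x48→b18/s2 MISS; vc=[13,6]
#6 0x34→b13/s1 VC-HIT; vc=[29,6]
#7 0x1a→b6/s2 VC-HIT; vc=[29,18]

OUTCOME = VC-HIT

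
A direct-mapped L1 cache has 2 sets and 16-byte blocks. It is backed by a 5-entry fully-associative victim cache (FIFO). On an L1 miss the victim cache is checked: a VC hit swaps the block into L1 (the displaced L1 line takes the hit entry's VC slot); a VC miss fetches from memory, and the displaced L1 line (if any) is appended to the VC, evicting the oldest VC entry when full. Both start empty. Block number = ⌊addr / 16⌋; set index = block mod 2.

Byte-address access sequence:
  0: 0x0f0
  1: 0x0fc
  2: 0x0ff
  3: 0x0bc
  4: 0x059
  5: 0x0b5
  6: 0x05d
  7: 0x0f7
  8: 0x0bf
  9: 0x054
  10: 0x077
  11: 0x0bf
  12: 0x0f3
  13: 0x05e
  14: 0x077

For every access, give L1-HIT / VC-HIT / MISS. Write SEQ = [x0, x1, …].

0: 0xf0 (blk 15, set 1) → MISS  vc=[]
1: 0xfc (blk 15, set 1) → L1-HIT  vc=[]
2: 0xff (blk 15, set 1) → L1-HIT  vc=[]
3: 0xbc (blk 11, set 1) → MISS  vc=[15]
4: 0x59 (blk 5, set 1) → MISS  vc=[15, 11]
5: 0xb5 (blk 11, set 1) → VC-HIT  vc=[15, 5]
6: 0x5d (blk 5, set 1) → VC-HIT  vc=[15, 11]
7: 0xf7 (blk 15, set 1) → VC-HIT  vc=[5, 11]
8: 0xbf (blk 11, set 1) → VC-HIT  vc=[5, 15]
9: 0x54 (blk 5, set 1) → VC-HIT  vc=[11, 15]
10: 0x77 (blk 7, set 1) → MISS  vc=[11, 15, 5]
11: 0xbf (blk 11, set 1) → VC-HIT  vc=[7, 15, 5]
12: 0xf3 (blk 15, set 1) → VC-HIT  vc=[7, 11, 5]
13: 0x5e (blk 5, set 1) → VC-HIT  vc=[7, 11, 15]
14: 0x77 (blk 7, set 1) → VC-HIT  vc=[5, 11, 15]

SEQ = [MISS, L1-HIT, L1-HIT, MISS, MISS, VC-HIT, VC-HIT, VC-HIT, VC-HIT, VC-HIT, MISS, VC-HIT, VC-HIT, VC-HIT, VC-HIT]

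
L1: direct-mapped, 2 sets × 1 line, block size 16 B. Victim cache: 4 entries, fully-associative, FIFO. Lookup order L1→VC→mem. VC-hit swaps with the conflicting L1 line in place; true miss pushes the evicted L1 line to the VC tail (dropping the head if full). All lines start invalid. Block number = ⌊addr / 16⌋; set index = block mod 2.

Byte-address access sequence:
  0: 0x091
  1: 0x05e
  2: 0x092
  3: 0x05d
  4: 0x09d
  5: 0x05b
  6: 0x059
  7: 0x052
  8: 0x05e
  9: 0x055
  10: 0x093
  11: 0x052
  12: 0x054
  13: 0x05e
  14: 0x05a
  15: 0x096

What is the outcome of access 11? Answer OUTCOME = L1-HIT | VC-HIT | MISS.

#0 0x91→b9/s1 MISS; vc=[]
#1 0x5e→b5/s1 MISS; vc=[9]
#2 0x92→b9/s1 VC-HIT; vc=[5]
#3 0x5d→b5/s1 VC-HIT; vc=[9]
#4 0x9d→b9/s1 VC-HIT; vc=[5]
#5 0x5b→b5/s1 VC-HIT; vc=[9]
#6 0x59→b5/s1 L1-HIT; vc=[9]
#7 0x52→b5/s1 L1-HIT; vc=[9]
#8 0x5e→b5/s1 L1-HIT; vc=[9]
#9 0x55→b5/s1 L1-HIT; vc=[9]
#10 0x93→b9/s1 VC-HIT; vc=[5]
#11 0x52→b5/s1 VC-HIT; vc=[9]
#12 0x54→b5/s1 L1-HIT; vc=[9]
#13 0x5e→b5/s1 L1-HIT; vc=[9]
#14 0x5a→b5/s1 L1-HIT; vc=[9]
#15 0x96→b9/s1 VC-HIT; vc=[5]

OUTCOME = VC-HIT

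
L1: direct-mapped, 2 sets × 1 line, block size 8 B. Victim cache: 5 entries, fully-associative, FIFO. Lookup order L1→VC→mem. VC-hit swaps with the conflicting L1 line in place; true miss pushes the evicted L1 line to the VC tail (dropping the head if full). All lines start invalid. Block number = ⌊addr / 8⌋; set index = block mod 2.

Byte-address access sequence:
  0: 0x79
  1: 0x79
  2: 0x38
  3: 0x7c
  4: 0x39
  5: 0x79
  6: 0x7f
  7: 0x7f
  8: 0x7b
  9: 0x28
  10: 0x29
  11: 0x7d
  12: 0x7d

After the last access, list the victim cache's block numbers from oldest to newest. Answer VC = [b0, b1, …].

  [0] addr=0x79 blk=15 s=1: MISS | VC []
  [1] addr=0x79 blk=15 s=1: L1-HIT | VC []
  [2] addr=0x38 blk=7 s=1: MISS | VC [15]
  [3] addr=0x7c blk=15 s=1: VC-HIT | VC [7]
  [4] addr=0x39 blk=7 s=1: VC-HIT | VC [15]
  [5] addr=0x79 blk=15 s=1: VC-HIT | VC [7]
  [6] addr=0x7f blk=15 s=1: L1-HIT | VC [7]
  [7] addr=0x7f blk=15 s=1: L1-HIT | VC [7]
  [8] addr=0x7b blk=15 s=1: L1-HIT | VC [7]
  [9] addr=0x28 blk=5 s=1: MISS | VC [7, 15]
  [10] addr=0x29 blk=5 s=1: L1-HIT | VC [7, 15]
  [11] addr=0x7d blk=15 s=1: VC-HIT | VC [7, 5]
  [12] addr=0x7d blk=15 s=1: L1-HIT | VC [7, 5]

VC = [7, 5]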